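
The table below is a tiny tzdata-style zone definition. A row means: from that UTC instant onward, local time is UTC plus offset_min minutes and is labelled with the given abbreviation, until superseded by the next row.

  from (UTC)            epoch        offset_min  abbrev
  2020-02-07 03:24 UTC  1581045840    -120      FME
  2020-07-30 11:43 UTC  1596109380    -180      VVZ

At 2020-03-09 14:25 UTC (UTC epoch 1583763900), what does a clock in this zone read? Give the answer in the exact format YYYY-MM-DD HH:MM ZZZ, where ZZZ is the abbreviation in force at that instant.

2020-03-09 12:25 FME

Query: 2020-03-09 14:25 UTC
Rule 1/2 (FME, -02:00): 2020-02-07 03:24 UTC ≤ query < 2020-07-30 11:43 UTC
14·60 + 25 - 120 = 745 min
745 = 0·1440 + 745; 745 = 12·60 + 25 → 12:25, same day
→ 2020-03-09 12:25 FME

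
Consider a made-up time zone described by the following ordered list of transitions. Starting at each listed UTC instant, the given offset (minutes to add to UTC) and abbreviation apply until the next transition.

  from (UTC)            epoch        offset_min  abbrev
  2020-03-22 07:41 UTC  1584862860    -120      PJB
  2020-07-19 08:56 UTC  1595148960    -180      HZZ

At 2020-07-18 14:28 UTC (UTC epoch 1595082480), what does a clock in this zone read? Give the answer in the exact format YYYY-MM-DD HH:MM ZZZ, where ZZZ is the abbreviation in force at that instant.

Query: 2020-07-18 14:28 UTC
Rule 1/2 (PJB, -02:00): 2020-03-22 07:41 UTC ≤ query < 2020-07-19 08:56 UTC
14·60 + 28 - 120 = 748 min
748 = 0·1440 + 748; 748 = 12·60 + 28 → 12:28, same day
→ 2020-07-18 12:28 PJB

2020-07-18 12:28 PJB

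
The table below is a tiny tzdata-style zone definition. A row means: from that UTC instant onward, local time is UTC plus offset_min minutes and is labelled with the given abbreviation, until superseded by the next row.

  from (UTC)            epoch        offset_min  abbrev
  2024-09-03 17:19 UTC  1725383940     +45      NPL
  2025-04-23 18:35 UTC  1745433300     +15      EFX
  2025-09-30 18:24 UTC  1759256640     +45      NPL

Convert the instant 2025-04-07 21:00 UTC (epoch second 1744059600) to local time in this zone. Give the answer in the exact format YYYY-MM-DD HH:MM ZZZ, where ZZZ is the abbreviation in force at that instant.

2025-04-07 21:45 NPL

Query: 2025-04-07 21:00 UTC
Rule 1/3 (NPL, +00:45): 2024-09-03 17:19 UTC ≤ query < 2025-04-23 18:35 UTC
21·60 + 0 + 45 = 1305 min
1305 = 0·1440 + 1305; 1305 = 21·60 + 45 → 21:45, same day
→ 2025-04-07 21:45 NPL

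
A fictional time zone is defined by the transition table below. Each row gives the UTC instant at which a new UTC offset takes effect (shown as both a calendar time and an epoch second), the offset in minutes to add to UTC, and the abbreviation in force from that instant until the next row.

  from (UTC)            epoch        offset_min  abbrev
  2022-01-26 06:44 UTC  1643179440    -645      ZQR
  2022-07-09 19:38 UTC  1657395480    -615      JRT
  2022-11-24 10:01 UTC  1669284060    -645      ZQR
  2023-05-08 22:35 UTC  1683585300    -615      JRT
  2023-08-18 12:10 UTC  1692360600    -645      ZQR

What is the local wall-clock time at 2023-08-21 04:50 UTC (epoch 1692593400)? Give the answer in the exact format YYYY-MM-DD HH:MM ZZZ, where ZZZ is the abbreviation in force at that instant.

Query: 2023-08-21 04:50 UTC
Rule 5/5 (ZQR, -10:45): 2023-08-18 12:10 UTC ≤ query < +∞
4·60 + 50 - 645 = -355 min
-355 = -1·1440 + 1085; 1085 = 18·60 + 5 → 18:05, 2023-08-21 - 1 day = 2023-08-20
→ 2023-08-20 18:05 ZQR

2023-08-20 18:05 ZQR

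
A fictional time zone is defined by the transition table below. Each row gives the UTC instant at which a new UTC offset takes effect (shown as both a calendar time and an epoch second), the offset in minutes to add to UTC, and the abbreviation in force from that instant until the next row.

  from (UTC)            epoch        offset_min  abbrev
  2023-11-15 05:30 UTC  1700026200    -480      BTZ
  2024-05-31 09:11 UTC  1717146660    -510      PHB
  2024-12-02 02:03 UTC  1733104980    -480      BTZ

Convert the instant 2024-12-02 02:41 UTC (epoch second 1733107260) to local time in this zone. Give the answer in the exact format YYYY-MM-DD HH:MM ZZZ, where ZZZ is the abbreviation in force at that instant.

2024-12-01 18:41 BTZ

Query: 2024-12-02 02:41 UTC
Rule 3/3 (BTZ, -08:00): 2024-12-02 02:03 UTC ≤ query < +∞
2·60 + 41 - 480 = -319 min
-319 = -1·1440 + 1121; 1121 = 18·60 + 41 → 18:41, 2024-12-02 - 1 day = 2024-12-01
→ 2024-12-01 18:41 BTZ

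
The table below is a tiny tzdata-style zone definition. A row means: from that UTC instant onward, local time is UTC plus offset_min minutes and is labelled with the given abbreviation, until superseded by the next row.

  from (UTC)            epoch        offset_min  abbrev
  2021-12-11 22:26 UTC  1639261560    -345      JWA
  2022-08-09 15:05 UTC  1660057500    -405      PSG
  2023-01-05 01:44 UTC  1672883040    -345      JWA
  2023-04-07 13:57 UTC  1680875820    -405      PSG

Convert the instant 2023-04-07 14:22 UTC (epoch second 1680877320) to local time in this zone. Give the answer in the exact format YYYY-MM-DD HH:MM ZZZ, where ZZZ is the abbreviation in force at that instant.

2023-04-07 07:37 PSG

Query: 2023-04-07 14:22 UTC
Rule 4/4 (PSG, -06:45): 2023-04-07 13:57 UTC ≤ query < +∞
14·60 + 22 - 405 = 457 min
457 = 0·1440 + 457; 457 = 7·60 + 37 → 07:37, same day
→ 2023-04-07 07:37 PSG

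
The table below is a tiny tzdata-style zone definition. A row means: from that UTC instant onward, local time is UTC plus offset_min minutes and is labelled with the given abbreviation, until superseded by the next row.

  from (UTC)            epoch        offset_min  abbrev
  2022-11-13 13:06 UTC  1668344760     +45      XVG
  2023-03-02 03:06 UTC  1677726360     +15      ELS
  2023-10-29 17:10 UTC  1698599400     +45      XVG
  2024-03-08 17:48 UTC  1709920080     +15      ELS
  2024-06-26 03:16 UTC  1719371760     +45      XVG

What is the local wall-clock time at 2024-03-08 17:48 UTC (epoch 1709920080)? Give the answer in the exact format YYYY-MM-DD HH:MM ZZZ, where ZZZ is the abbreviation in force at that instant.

Query: 2024-03-08 17:48 UTC
Rule 4/5 (ELS, +00:15): 2024-03-08 17:48 UTC ≤ query < 2024-06-26 03:16 UTC
17·60 + 48 + 15 = 1083 min
1083 = 0·1440 + 1083; 1083 = 18·60 + 3 → 18:03, same day
→ 2024-03-08 18:03 ELS

2024-03-08 18:03 ELS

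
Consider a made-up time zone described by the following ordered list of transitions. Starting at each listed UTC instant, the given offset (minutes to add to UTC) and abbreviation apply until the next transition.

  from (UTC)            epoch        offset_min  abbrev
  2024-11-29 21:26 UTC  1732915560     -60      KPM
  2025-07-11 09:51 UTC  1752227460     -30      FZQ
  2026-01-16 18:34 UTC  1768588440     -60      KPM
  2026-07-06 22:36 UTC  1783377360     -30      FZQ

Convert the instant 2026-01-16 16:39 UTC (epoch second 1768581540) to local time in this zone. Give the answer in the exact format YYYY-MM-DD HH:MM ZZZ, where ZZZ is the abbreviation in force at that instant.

2026-01-16 16:09 FZQ

Query: 2026-01-16 16:39 UTC
Rule 2/4 (FZQ, -00:30): 2025-07-11 09:51 UTC ≤ query < 2026-01-16 18:34 UTC
16·60 + 39 - 30 = 969 min
969 = 0·1440 + 969; 969 = 16·60 + 9 → 16:09, same day
→ 2026-01-16 16:09 FZQ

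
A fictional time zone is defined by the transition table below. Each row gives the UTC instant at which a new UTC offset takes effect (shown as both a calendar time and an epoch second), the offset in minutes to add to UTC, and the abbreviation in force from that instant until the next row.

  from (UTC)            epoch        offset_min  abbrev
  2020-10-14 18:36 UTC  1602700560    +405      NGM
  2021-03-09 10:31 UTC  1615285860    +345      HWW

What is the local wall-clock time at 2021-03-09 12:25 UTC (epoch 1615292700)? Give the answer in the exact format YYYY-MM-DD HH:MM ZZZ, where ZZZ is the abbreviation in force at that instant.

Query: 2021-03-09 12:25 UTC
Rule 2/2 (HWW, +05:45): 2021-03-09 10:31 UTC ≤ query < +∞
12·60 + 25 + 345 = 1090 min
1090 = 0·1440 + 1090; 1090 = 18·60 + 10 → 18:10, same day
→ 2021-03-09 18:10 HWW

2021-03-09 18:10 HWW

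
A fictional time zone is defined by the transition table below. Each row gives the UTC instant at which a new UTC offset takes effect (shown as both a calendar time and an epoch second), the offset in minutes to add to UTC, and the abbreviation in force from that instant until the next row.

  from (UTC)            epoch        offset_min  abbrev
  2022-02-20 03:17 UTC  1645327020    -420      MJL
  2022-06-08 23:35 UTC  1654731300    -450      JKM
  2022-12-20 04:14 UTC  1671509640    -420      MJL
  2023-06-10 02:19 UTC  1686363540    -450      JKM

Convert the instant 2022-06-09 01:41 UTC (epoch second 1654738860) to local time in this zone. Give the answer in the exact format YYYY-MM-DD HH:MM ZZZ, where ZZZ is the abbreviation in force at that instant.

2022-06-08 18:11 JKM

Query: 2022-06-09 01:41 UTC
Rule 2/4 (JKM, -07:30): 2022-06-08 23:35 UTC ≤ query < 2022-12-20 04:14 UTC
1·60 + 41 - 450 = -349 min
-349 = -1·1440 + 1091; 1091 = 18·60 + 11 → 18:11, 2022-06-09 - 1 day = 2022-06-08
→ 2022-06-08 18:11 JKM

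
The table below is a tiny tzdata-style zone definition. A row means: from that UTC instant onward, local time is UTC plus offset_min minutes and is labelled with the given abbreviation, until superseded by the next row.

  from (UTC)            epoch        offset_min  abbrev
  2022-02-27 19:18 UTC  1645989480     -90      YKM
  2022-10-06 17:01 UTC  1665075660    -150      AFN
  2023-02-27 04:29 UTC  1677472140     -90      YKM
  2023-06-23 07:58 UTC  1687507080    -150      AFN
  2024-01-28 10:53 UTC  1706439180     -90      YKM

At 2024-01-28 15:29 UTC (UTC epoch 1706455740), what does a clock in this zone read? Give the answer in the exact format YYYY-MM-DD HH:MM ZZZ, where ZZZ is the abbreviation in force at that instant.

2024-01-28 13:59 YKM

Query: 2024-01-28 15:29 UTC
Rule 5/5 (YKM, -01:30): 2024-01-28 10:53 UTC ≤ query < +∞
15·60 + 29 - 90 = 839 min
839 = 0·1440 + 839; 839 = 13·60 + 59 → 13:59, same day
→ 2024-01-28 13:59 YKM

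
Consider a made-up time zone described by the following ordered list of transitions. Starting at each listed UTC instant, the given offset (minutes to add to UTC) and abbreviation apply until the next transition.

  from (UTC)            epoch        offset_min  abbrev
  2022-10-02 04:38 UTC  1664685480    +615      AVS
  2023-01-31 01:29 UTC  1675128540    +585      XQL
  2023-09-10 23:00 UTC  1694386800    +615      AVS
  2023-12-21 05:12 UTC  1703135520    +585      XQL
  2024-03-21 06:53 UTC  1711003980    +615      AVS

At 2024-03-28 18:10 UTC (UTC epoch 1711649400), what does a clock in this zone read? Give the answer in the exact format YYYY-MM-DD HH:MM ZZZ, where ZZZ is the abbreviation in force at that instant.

2024-03-29 04:25 AVS

Query: 2024-03-28 18:10 UTC
Rule 5/5 (AVS, +10:15): 2024-03-21 06:53 UTC ≤ query < +∞
18·60 + 10 + 615 = 1705 min
1705 = 1·1440 + 265; 265 = 4·60 + 25 → 04:25, 2024-03-28 + 1 day = 2024-03-29
→ 2024-03-29 04:25 AVS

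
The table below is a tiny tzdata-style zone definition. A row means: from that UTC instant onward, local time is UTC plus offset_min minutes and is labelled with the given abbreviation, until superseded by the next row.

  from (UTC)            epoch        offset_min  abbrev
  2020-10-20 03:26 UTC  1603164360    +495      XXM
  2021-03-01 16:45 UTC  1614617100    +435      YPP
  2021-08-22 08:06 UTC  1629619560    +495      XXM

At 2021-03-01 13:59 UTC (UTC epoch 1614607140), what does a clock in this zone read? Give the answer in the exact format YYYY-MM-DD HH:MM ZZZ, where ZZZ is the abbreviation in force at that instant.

2021-03-01 22:14 XXM

Query: 2021-03-01 13:59 UTC
Rule 1/3 (XXM, +08:15): 2020-10-20 03:26 UTC ≤ query < 2021-03-01 16:45 UTC
13·60 + 59 + 495 = 1334 min
1334 = 0·1440 + 1334; 1334 = 22·60 + 14 → 22:14, same day
→ 2021-03-01 22:14 XXM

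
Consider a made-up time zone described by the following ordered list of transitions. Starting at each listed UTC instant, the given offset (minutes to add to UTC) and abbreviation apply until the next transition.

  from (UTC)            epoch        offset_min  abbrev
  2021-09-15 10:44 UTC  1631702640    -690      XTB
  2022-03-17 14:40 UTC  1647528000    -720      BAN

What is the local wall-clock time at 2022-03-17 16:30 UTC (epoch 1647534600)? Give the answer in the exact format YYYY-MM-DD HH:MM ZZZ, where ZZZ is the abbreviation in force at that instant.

Query: 2022-03-17 16:30 UTC
Rule 2/2 (BAN, -12:00): 2022-03-17 14:40 UTC ≤ query < +∞
16·60 + 30 - 720 = 270 min
270 = 0·1440 + 270; 270 = 4·60 + 30 → 04:30, same day
→ 2022-03-17 04:30 BAN

2022-03-17 04:30 BAN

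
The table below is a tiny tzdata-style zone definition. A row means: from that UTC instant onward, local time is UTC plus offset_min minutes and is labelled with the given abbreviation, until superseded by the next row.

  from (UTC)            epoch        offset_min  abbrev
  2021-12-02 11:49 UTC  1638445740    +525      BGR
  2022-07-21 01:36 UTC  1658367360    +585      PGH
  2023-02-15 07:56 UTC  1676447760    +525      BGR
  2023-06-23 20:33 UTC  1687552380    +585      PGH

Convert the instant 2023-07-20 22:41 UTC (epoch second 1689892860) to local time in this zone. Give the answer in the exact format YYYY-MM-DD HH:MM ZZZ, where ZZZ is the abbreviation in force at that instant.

2023-07-21 08:26 PGH

Query: 2023-07-20 22:41 UTC
Rule 4/4 (PGH, +09:45): 2023-06-23 20:33 UTC ≤ query < +∞
22·60 + 41 + 585 = 1946 min
1946 = 1·1440 + 506; 506 = 8·60 + 26 → 08:26, 2023-07-20 + 1 day = 2023-07-21
→ 2023-07-21 08:26 PGH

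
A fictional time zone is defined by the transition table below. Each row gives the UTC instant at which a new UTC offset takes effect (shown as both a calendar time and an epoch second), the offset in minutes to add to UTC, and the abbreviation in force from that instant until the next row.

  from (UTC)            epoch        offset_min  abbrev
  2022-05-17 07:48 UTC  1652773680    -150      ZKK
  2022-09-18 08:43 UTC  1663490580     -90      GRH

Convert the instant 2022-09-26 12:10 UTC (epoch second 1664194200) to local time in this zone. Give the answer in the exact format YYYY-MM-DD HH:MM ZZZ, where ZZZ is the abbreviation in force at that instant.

2022-09-26 10:40 GRH

Query: 2022-09-26 12:10 UTC
Rule 2/2 (GRH, -01:30): 2022-09-18 08:43 UTC ≤ query < +∞
12·60 + 10 - 90 = 640 min
640 = 0·1440 + 640; 640 = 10·60 + 40 → 10:40, same day
→ 2022-09-26 10:40 GRH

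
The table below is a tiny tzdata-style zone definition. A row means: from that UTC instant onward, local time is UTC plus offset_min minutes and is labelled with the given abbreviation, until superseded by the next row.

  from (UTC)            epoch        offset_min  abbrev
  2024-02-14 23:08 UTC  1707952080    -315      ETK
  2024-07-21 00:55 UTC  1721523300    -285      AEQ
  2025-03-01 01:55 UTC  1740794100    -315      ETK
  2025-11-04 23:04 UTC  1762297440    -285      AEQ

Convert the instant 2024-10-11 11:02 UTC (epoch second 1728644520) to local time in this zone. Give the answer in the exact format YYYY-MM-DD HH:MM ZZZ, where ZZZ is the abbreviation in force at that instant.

2024-10-11 06:17 AEQ

Query: 2024-10-11 11:02 UTC
Rule 2/4 (AEQ, -04:45): 2024-07-21 00:55 UTC ≤ query < 2025-03-01 01:55 UTC
11·60 + 2 - 285 = 377 min
377 = 0·1440 + 377; 377 = 6·60 + 17 → 06:17, same day
→ 2024-10-11 06:17 AEQ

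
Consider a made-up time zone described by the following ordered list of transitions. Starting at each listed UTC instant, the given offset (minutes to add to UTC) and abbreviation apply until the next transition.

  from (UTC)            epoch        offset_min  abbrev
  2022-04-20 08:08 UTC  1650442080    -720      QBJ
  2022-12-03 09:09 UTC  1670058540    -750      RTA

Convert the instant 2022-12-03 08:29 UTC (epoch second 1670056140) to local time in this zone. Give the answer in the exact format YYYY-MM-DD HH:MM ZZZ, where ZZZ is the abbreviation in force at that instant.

Query: 2022-12-03 08:29 UTC
Rule 1/2 (QBJ, -12:00): 2022-04-20 08:08 UTC ≤ query < 2022-12-03 09:09 UTC
8·60 + 29 - 720 = -211 min
-211 = -1·1440 + 1229; 1229 = 20·60 + 29 → 20:29, 2022-12-03 - 1 day = 2022-12-02
→ 2022-12-02 20:29 QBJ

2022-12-02 20:29 QBJ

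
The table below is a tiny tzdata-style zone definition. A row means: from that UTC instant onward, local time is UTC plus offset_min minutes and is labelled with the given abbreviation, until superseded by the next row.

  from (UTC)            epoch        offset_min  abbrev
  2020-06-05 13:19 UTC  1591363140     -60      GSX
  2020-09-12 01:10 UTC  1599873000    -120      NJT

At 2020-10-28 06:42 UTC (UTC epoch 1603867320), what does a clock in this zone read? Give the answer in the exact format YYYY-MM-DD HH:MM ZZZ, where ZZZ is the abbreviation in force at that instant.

Query: 2020-10-28 06:42 UTC
Rule 2/2 (NJT, -02:00): 2020-09-12 01:10 UTC ≤ query < +∞
6·60 + 42 - 120 = 282 min
282 = 0·1440 + 282; 282 = 4·60 + 42 → 04:42, same day
→ 2020-10-28 04:42 NJT

2020-10-28 04:42 NJT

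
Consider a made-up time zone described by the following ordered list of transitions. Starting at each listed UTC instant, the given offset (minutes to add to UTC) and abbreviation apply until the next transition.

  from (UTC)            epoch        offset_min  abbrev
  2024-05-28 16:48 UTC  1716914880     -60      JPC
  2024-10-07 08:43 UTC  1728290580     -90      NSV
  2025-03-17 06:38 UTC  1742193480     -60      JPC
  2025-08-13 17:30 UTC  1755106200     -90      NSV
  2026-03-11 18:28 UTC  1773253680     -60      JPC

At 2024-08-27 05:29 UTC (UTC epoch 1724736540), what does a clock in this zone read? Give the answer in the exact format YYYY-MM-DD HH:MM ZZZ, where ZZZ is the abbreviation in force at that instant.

Query: 2024-08-27 05:29 UTC
Rule 1/5 (JPC, -01:00): 2024-05-28 16:48 UTC ≤ query < 2024-10-07 08:43 UTC
5·60 + 29 - 60 = 269 min
269 = 0·1440 + 269; 269 = 4·60 + 29 → 04:29, same day
→ 2024-08-27 04:29 JPC

2024-08-27 04:29 JPC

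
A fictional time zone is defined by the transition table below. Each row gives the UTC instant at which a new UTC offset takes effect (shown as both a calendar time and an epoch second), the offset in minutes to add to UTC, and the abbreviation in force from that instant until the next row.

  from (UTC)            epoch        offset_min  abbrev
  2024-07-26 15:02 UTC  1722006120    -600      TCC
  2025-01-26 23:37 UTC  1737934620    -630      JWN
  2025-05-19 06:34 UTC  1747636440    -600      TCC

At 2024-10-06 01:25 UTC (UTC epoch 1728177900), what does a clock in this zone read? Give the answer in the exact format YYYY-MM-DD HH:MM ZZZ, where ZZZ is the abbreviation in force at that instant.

Query: 2024-10-06 01:25 UTC
Rule 1/3 (TCC, -10:00): 2024-07-26 15:02 UTC ≤ query < 2025-01-26 23:37 UTC
1·60 + 25 - 600 = -515 min
-515 = -1·1440 + 925; 925 = 15·60 + 25 → 15:25, 2024-10-06 - 1 day = 2024-10-05
→ 2024-10-05 15:25 TCC

2024-10-05 15:25 TCC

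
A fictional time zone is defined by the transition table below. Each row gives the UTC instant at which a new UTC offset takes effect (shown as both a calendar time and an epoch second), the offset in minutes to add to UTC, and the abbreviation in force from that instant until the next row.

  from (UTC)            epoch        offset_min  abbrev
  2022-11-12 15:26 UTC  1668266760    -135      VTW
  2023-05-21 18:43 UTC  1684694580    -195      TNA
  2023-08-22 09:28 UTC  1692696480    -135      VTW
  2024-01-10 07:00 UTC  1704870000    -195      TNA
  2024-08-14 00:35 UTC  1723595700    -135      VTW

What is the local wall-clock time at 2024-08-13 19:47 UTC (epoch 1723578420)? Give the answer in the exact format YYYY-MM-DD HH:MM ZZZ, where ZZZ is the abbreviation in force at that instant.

Query: 2024-08-13 19:47 UTC
Rule 4/5 (TNA, -03:15): 2024-01-10 07:00 UTC ≤ query < 2024-08-14 00:35 UTC
19·60 + 47 - 195 = 992 min
992 = 0·1440 + 992; 992 = 16·60 + 32 → 16:32, same day
→ 2024-08-13 16:32 TNA

2024-08-13 16:32 TNA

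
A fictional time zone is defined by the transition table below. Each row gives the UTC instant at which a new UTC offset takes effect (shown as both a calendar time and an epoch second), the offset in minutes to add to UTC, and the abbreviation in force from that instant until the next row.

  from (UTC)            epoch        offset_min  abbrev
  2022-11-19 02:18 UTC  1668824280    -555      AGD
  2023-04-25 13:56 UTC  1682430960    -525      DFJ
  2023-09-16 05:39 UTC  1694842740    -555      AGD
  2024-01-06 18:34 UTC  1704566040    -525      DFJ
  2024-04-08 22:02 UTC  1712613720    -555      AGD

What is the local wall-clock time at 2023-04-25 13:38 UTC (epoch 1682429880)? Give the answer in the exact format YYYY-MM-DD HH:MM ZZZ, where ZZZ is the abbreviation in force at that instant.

2023-04-25 04:23 AGD

Query: 2023-04-25 13:38 UTC
Rule 1/5 (AGD, -09:15): 2022-11-19 02:18 UTC ≤ query < 2023-04-25 13:56 UTC
13·60 + 38 - 555 = 263 min
263 = 0·1440 + 263; 263 = 4·60 + 23 → 04:23, same day
→ 2023-04-25 04:23 AGD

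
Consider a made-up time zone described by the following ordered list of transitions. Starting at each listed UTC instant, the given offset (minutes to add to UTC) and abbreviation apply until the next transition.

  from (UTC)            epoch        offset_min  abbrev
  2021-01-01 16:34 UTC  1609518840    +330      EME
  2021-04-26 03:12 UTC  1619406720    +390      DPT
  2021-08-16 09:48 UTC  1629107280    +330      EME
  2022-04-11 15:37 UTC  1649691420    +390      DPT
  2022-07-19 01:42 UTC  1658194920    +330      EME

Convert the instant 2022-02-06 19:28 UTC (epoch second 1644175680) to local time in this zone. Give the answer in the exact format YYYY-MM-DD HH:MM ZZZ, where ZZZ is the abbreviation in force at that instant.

Query: 2022-02-06 19:28 UTC
Rule 3/5 (EME, +05:30): 2021-08-16 09:48 UTC ≤ query < 2022-04-11 15:37 UTC
19·60 + 28 + 330 = 1498 min
1498 = 1·1440 + 58; 58 = 0·60 + 58 → 00:58, 2022-02-06 + 1 day = 2022-02-07
→ 2022-02-07 00:58 EME

2022-02-07 00:58 EME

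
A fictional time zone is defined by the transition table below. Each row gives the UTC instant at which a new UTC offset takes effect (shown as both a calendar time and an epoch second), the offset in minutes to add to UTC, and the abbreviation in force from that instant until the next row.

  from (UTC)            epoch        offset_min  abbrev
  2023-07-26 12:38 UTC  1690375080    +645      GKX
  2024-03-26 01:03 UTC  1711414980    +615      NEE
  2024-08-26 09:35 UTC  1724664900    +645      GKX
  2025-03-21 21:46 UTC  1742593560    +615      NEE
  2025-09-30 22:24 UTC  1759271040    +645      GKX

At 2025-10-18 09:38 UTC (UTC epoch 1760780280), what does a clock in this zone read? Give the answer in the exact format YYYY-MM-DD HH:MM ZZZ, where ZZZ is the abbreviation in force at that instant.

Query: 2025-10-18 09:38 UTC
Rule 5/5 (GKX, +10:45): 2025-09-30 22:24 UTC ≤ query < +∞
9·60 + 38 + 645 = 1223 min
1223 = 0·1440 + 1223; 1223 = 20·60 + 23 → 20:23, same day
→ 2025-10-18 20:23 GKX

2025-10-18 20:23 GKX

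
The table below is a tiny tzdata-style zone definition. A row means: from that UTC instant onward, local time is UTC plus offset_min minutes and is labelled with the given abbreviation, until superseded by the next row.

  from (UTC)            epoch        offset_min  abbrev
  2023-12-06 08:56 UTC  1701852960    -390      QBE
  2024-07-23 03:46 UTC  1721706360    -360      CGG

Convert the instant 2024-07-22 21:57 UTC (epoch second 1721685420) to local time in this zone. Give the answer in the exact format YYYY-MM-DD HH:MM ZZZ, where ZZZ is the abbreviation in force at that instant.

Query: 2024-07-22 21:57 UTC
Rule 1/2 (QBE, -06:30): 2023-12-06 08:56 UTC ≤ query < 2024-07-23 03:46 UTC
21·60 + 57 - 390 = 927 min
927 = 0·1440 + 927; 927 = 15·60 + 27 → 15:27, same day
→ 2024-07-22 15:27 QBE

2024-07-22 15:27 QBE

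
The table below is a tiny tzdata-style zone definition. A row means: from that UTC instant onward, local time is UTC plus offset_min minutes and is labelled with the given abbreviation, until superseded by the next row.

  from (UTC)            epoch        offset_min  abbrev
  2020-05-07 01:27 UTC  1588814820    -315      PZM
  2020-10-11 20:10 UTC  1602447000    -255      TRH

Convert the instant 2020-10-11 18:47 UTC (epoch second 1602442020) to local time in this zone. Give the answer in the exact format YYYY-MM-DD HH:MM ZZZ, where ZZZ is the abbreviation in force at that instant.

2020-10-11 13:32 PZM

Query: 2020-10-11 18:47 UTC
Rule 1/2 (PZM, -05:15): 2020-05-07 01:27 UTC ≤ query < 2020-10-11 20:10 UTC
18·60 + 47 - 315 = 812 min
812 = 0·1440 + 812; 812 = 13·60 + 32 → 13:32, same day
→ 2020-10-11 13:32 PZM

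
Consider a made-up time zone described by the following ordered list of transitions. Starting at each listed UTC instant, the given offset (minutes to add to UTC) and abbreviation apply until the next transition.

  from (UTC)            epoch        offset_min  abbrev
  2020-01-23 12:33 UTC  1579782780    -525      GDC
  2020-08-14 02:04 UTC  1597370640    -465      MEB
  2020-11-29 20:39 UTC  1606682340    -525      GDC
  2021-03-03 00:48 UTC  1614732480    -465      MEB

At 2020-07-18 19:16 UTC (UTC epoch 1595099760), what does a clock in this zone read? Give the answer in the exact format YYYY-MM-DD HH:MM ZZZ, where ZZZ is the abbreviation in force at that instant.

Query: 2020-07-18 19:16 UTC
Rule 1/4 (GDC, -08:45): 2020-01-23 12:33 UTC ≤ query < 2020-08-14 02:04 UTC
19·60 + 16 - 525 = 631 min
631 = 0·1440 + 631; 631 = 10·60 + 31 → 10:31, same day
→ 2020-07-18 10:31 GDC

2020-07-18 10:31 GDC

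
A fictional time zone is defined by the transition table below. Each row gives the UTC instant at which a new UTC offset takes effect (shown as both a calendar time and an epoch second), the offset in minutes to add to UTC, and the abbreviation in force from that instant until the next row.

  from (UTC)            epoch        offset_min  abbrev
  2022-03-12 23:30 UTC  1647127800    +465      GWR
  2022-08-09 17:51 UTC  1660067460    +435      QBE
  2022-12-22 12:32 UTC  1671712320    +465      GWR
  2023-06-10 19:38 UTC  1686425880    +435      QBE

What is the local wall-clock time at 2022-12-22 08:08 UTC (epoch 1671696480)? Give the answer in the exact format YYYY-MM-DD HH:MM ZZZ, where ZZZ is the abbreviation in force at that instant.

Query: 2022-12-22 08:08 UTC
Rule 2/4 (QBE, +07:15): 2022-08-09 17:51 UTC ≤ query < 2022-12-22 12:32 UTC
8·60 + 8 + 435 = 923 min
923 = 0·1440 + 923; 923 = 15·60 + 23 → 15:23, same day
→ 2022-12-22 15:23 QBE

2022-12-22 15:23 QBE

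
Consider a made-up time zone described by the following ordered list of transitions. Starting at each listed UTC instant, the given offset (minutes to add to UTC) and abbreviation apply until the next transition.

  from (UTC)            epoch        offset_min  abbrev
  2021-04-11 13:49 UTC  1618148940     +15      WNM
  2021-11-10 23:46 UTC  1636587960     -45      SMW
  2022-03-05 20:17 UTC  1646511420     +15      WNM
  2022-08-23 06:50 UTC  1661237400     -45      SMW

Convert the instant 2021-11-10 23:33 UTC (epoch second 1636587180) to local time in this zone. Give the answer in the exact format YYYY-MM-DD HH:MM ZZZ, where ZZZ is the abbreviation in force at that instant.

Query: 2021-11-10 23:33 UTC
Rule 1/4 (WNM, +00:15): 2021-04-11 13:49 UTC ≤ query < 2021-11-10 23:46 UTC
23·60 + 33 + 15 = 1428 min
1428 = 0·1440 + 1428; 1428 = 23·60 + 48 → 23:48, same day
→ 2021-11-10 23:48 WNM

2021-11-10 23:48 WNM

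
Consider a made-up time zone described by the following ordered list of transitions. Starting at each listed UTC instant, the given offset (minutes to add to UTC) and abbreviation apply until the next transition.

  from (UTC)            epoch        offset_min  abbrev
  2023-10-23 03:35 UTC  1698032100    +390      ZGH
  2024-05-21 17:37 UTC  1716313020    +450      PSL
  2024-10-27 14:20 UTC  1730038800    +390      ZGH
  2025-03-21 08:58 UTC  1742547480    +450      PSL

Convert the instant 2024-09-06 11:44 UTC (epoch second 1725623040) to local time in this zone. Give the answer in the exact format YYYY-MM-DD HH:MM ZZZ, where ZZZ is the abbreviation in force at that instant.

2024-09-06 19:14 PSL

Query: 2024-09-06 11:44 UTC
Rule 2/4 (PSL, +07:30): 2024-05-21 17:37 UTC ≤ query < 2024-10-27 14:20 UTC
11·60 + 44 + 450 = 1154 min
1154 = 0·1440 + 1154; 1154 = 19·60 + 14 → 19:14, same day
→ 2024-09-06 19:14 PSL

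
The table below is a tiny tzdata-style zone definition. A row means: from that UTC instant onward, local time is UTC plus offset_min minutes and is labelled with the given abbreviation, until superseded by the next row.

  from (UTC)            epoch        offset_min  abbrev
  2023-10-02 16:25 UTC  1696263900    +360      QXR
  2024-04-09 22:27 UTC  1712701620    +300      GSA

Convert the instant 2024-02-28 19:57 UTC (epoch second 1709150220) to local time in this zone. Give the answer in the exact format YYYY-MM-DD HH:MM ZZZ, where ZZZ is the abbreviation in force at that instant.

Query: 2024-02-28 19:57 UTC
Rule 1/2 (QXR, +06:00): 2023-10-02 16:25 UTC ≤ query < 2024-04-09 22:27 UTC
19·60 + 57 + 360 = 1557 min
1557 = 1·1440 + 117; 117 = 1·60 + 57 → 01:57, 2024-02-28 + 1 day = 2024-02-29
→ 2024-02-29 01:57 QXR

2024-02-29 01:57 QXR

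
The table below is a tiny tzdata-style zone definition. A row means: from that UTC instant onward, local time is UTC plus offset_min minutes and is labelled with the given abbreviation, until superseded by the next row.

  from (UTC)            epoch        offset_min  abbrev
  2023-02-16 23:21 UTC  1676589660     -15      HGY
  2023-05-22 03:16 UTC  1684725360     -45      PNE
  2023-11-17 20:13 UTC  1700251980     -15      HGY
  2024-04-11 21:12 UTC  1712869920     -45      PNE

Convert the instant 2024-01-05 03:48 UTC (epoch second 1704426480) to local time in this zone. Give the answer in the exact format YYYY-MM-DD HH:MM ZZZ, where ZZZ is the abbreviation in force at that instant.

2024-01-05 03:33 HGY

Query: 2024-01-05 03:48 UTC
Rule 3/4 (HGY, -00:15): 2023-11-17 20:13 UTC ≤ query < 2024-04-11 21:12 UTC
3·60 + 48 - 15 = 213 min
213 = 0·1440 + 213; 213 = 3·60 + 33 → 03:33, same day
→ 2024-01-05 03:33 HGY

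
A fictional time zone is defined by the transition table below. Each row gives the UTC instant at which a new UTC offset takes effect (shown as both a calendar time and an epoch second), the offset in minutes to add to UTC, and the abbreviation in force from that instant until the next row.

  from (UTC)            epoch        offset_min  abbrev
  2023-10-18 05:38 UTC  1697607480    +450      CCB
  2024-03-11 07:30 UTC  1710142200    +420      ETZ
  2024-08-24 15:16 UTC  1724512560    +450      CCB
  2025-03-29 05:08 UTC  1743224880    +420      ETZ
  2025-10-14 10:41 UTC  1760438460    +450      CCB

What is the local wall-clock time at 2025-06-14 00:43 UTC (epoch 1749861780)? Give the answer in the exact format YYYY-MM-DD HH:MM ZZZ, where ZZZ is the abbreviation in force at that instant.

2025-06-14 07:43 ETZ

Query: 2025-06-14 00:43 UTC
Rule 4/5 (ETZ, +07:00): 2025-03-29 05:08 UTC ≤ query < 2025-10-14 10:41 UTC
0·60 + 43 + 420 = 463 min
463 = 0·1440 + 463; 463 = 7·60 + 43 → 07:43, same day
→ 2025-06-14 07:43 ETZ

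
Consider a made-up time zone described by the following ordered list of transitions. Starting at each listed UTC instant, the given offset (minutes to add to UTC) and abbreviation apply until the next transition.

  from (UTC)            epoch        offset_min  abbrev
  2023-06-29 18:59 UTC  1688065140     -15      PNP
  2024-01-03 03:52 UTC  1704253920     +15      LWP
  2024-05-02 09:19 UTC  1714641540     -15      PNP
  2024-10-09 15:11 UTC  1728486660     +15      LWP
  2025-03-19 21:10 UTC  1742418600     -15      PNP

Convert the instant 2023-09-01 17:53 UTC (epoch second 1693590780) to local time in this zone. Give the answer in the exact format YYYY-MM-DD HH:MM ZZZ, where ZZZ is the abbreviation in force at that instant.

2023-09-01 17:38 PNP

Query: 2023-09-01 17:53 UTC
Rule 1/5 (PNP, -00:15): 2023-06-29 18:59 UTC ≤ query < 2024-01-03 03:52 UTC
17·60 + 53 - 15 = 1058 min
1058 = 0·1440 + 1058; 1058 = 17·60 + 38 → 17:38, same day
→ 2023-09-01 17:38 PNP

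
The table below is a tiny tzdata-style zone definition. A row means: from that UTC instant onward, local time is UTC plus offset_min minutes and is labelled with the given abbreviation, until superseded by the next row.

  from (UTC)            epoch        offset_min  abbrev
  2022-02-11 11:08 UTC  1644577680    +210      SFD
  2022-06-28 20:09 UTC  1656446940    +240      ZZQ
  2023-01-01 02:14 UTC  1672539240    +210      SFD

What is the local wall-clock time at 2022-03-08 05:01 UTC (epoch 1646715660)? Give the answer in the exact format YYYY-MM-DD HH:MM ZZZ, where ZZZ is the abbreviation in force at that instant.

Query: 2022-03-08 05:01 UTC
Rule 1/3 (SFD, +03:30): 2022-02-11 11:08 UTC ≤ query < 2022-06-28 20:09 UTC
5·60 + 1 + 210 = 511 min
511 = 0·1440 + 511; 511 = 8·60 + 31 → 08:31, same day
→ 2022-03-08 08:31 SFD

2022-03-08 08:31 SFD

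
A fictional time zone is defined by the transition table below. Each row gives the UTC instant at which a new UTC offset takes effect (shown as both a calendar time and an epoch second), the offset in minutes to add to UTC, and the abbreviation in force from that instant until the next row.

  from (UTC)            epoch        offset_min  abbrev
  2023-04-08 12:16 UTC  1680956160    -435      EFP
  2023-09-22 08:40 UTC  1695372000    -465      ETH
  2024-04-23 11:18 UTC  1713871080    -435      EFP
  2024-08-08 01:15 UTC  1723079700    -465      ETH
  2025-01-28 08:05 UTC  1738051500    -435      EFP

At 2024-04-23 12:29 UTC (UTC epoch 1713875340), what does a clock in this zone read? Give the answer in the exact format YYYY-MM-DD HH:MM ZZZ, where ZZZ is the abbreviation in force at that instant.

2024-04-23 05:14 EFP

Query: 2024-04-23 12:29 UTC
Rule 3/5 (EFP, -07:15): 2024-04-23 11:18 UTC ≤ query < 2024-08-08 01:15 UTC
12·60 + 29 - 435 = 314 min
314 = 0·1440 + 314; 314 = 5·60 + 14 → 05:14, same day
→ 2024-04-23 05:14 EFP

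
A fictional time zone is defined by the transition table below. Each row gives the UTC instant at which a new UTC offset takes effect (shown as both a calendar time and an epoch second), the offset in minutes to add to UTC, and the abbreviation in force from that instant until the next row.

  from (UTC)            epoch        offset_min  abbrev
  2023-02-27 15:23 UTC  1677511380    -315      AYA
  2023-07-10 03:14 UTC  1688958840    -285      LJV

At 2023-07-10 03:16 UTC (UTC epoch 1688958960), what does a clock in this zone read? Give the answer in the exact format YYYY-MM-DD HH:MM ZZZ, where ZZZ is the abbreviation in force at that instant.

2023-07-09 22:31 LJV

Query: 2023-07-10 03:16 UTC
Rule 2/2 (LJV, -04:45): 2023-07-10 03:14 UTC ≤ query < +∞
3·60 + 16 - 285 = -89 min
-89 = -1·1440 + 1351; 1351 = 22·60 + 31 → 22:31, 2023-07-10 - 1 day = 2023-07-09
→ 2023-07-09 22:31 LJV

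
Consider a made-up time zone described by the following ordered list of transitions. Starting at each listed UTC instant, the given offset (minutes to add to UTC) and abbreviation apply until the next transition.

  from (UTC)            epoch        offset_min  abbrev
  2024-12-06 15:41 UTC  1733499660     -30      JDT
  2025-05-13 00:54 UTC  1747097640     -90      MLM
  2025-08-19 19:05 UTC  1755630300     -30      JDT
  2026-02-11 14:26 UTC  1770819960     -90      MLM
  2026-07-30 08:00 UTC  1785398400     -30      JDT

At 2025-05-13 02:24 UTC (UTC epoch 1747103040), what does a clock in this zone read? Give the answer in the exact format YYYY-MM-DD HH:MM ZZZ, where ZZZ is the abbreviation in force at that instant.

2025-05-13 00:54 MLM

Query: 2025-05-13 02:24 UTC
Rule 2/5 (MLM, -01:30): 2025-05-13 00:54 UTC ≤ query < 2025-08-19 19:05 UTC
2·60 + 24 - 90 = 54 min
54 = 0·1440 + 54; 54 = 0·60 + 54 → 00:54, same day
→ 2025-05-13 00:54 MLM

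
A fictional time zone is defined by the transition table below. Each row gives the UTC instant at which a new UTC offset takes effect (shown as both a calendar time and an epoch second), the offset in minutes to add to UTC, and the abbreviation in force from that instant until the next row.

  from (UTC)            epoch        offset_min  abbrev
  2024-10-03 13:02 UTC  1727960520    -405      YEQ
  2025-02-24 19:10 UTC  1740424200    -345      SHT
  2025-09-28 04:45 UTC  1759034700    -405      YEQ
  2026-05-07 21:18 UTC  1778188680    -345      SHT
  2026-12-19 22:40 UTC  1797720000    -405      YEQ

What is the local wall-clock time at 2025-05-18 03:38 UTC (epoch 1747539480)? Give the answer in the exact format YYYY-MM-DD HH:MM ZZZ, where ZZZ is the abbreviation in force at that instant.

Query: 2025-05-18 03:38 UTC
Rule 2/5 (SHT, -05:45): 2025-02-24 19:10 UTC ≤ query < 2025-09-28 04:45 UTC
3·60 + 38 - 345 = -127 min
-127 = -1·1440 + 1313; 1313 = 21·60 + 53 → 21:53, 2025-05-18 - 1 day = 2025-05-17
→ 2025-05-17 21:53 SHT

2025-05-17 21:53 SHT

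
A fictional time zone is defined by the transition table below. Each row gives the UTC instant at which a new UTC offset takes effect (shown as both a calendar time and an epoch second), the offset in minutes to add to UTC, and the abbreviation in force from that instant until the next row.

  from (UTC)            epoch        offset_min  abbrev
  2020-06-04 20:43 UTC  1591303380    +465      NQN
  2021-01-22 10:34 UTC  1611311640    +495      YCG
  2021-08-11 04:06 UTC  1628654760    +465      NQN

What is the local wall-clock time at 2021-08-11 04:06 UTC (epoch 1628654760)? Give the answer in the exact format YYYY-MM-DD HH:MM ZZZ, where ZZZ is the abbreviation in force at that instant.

Query: 2021-08-11 04:06 UTC
Rule 3/3 (NQN, +07:45): 2021-08-11 04:06 UTC ≤ query < +∞
4·60 + 6 + 465 = 711 min
711 = 0·1440 + 711; 711 = 11·60 + 51 → 11:51, same day
→ 2021-08-11 11:51 NQN

2021-08-11 11:51 NQN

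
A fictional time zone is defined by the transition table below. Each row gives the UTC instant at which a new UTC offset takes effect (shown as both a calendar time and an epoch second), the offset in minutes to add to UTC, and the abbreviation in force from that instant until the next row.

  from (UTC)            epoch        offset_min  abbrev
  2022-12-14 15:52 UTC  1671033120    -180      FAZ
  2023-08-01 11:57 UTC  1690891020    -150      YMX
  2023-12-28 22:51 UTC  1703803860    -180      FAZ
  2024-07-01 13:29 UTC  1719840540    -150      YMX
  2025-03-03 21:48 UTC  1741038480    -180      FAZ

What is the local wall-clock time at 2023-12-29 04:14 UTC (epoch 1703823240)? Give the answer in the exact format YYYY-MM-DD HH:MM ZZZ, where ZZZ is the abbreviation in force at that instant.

2023-12-29 01:14 FAZ

Query: 2023-12-29 04:14 UTC
Rule 3/5 (FAZ, -03:00): 2023-12-28 22:51 UTC ≤ query < 2024-07-01 13:29 UTC
4·60 + 14 - 180 = 74 min
74 = 0·1440 + 74; 74 = 1·60 + 14 → 01:14, same day
→ 2023-12-29 01:14 FAZ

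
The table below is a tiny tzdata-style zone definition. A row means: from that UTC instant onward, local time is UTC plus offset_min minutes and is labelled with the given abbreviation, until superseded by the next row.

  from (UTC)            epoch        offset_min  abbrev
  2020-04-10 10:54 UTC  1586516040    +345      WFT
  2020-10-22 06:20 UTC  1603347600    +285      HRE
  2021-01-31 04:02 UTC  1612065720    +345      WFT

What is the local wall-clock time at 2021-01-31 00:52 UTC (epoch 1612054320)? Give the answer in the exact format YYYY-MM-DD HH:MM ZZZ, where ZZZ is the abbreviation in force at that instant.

2021-01-31 05:37 HRE

Query: 2021-01-31 00:52 UTC
Rule 2/3 (HRE, +04:45): 2020-10-22 06:20 UTC ≤ query < 2021-01-31 04:02 UTC
0·60 + 52 + 285 = 337 min
337 = 0·1440 + 337; 337 = 5·60 + 37 → 05:37, same day
→ 2021-01-31 05:37 HRE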